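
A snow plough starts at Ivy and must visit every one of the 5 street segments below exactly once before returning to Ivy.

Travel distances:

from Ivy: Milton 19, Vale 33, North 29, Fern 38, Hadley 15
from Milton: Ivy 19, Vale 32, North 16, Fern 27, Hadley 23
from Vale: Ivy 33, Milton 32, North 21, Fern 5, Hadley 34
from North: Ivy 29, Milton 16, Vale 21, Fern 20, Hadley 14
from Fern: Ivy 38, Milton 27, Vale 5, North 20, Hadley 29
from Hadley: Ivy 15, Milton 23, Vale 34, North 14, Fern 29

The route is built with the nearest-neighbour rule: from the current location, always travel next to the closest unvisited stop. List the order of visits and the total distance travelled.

From Ivy: distances to unvisited — Hadley=15, Milton=19, North=29, Vale=33, Fern=38. Nearest is Hadley (15).
From Hadley: distances to unvisited — North=14, Milton=23, Fern=29, Vale=34. Nearest is North (14).
From North: distances to unvisited — Milton=16, Fern=20, Vale=21. Nearest is Milton (16).
From Milton: distances to unvisited — Fern=27, Vale=32. Nearest is Fern (27).
From Fern: distances to unvisited — Vale=5. Nearest is Vale (5).
Return Vale→Ivy: 33.
Total = 15 + 14 + 16 + 27 + 5 + 33 = 110.

110 along Ivy → Hadley → North → Milton → Fern → Vale → Ivy.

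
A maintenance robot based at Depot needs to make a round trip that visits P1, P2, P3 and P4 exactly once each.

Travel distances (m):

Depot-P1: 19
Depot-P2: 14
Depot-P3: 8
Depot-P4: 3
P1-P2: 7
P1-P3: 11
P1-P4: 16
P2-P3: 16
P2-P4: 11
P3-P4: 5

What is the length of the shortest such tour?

Shortest round trip = 40 m.

Depot - P1 - P2 - P3 - P4 - Depot: 19+7+16+5+3 = 50
Depot - P1 - P2 - P4 - P3 - Depot: 19+7+11+5+8 = 50
Depot - P1 - P3 - P2 - P4 - Depot: 19+11+16+11+3 = 60
Depot - P1 - P3 - P4 - P2 - Depot: 19+11+5+11+14 = 60
Depot - P1 - P4 - P2 - P3 - Depot: 19+16+11+16+8 = 70
Depot - P1 - P4 - P3 - P2 - Depot: 19+16+5+16+14 = 70
Depot - P2 - P1 - P3 - P4 - Depot: 14+7+11+5+3 = 40
Depot - P2 - P1 - P4 - P3 - Depot: 14+7+16+5+8 = 50
Depot - P2 - P3 - P1 - P4 - Depot: 14+16+11+16+3 = 60
Depot - P2 - P4 - P1 - P3 - Depot: 14+11+16+11+8 = 60
Depot - P3 - P1 - P2 - P4 - Depot: 8+11+7+11+3 = 40
Depot - P3 - P2 - P1 - P4 - Depot: 8+16+7+16+3 = 50
The minimum is 40.
One optimal route: Depot → P2 → P1 → P3 → P4 → Depot (or its reverse).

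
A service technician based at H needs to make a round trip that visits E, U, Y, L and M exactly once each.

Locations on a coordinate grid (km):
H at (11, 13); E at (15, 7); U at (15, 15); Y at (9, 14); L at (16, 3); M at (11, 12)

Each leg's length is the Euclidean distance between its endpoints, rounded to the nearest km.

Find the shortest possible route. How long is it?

There are 60 distinct closed tours to check (reversals are equivalent).
H→E→U→Y→L→M→H: 7+8+6+13+10+1 = 45
H→E→U→Y→M→L→H: 7+8+6+3+10+11 = 45
H→E→U→L→Y→M→H: 7+8+12+13+3+1 = 44
H→E→U→L→M→Y→H: 7+8+12+10+3+2 = 42
H→E→U→M→Y→L→H: 7+8+5+3+13+11 = 47
H→E→U→M→L→Y→H: 7+8+5+10+13+2 = 45
H→E→Y→U→L→M→H: 7+9+6+12+10+1 = 45
H→E→Y→U→M→L→H: 7+9+6+5+10+11 = 48
H→E→Y→L→U→M→H: 7+9+13+12+5+1 = 47
H→E→Y→L→M→U→H: 7+9+13+10+5+4 = 48
H→E→Y→M→U→L→H: 7+9+3+5+12+11 = 47
H→E→Y→M→L→U→H: 7+9+3+10+12+4 = 45
H→E→L→U→Y→M→H: 7+4+12+6+3+1 = 33
H→E→L→U→M→Y→H: 7+4+12+5+3+2 = 33
… (46 more)
H→U→E→L→M→Y→H: 4+8+4+10+3+2 = 31  ← best
The minimum is 31.
One optimal route: H → U → E → L → M → Y → H (or its reverse).

Shortest round trip = 31 km.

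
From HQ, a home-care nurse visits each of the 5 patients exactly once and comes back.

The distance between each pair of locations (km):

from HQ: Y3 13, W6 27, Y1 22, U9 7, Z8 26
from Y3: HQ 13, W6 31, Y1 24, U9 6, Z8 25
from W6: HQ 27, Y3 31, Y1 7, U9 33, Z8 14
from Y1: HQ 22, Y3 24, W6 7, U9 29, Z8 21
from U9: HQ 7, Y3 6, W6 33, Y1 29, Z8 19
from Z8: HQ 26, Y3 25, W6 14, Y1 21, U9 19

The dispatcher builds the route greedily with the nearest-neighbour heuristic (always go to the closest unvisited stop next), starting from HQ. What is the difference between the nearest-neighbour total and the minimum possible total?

From HQ: U9=7, Y3=13, Y1=22, Z8=26, W6=27 → choose U9 (7).
From U9: Y3=6, Z8=19, Y1=29, W6=33 → choose Y3 (6).
From Y3: Y1=24, Z8=25, W6=31 → choose Y1 (24).
From Y1: W6=7, Z8=21 → choose W6 (7).
From W6: Z8=14 → choose Z8 (14).
NN route HQ → U9 → Y3 → Y1 → W6 → Z8 → HQ costs 84.
Optimal: HQ → Y3 → U9 → Z8 → W6 → Y1 → HQ costs 81 (by enumerating all 60 distinct tours).
Excess = 84 − 81 = 3.

Excess over optimum: 3 km.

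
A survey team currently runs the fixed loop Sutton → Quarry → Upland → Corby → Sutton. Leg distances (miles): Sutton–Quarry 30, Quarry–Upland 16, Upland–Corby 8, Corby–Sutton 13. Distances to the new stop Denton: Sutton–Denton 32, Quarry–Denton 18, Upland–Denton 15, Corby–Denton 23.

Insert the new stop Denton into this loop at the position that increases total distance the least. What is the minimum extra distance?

Adding 17 miles by placing Denton on the Quarry–Upland leg.

Insertion cost between consecutive stops i–j is d(i,Denton) + d(Denton,j) − d(i,j):
  between Sutton and Quarry: 32 + 18 − 30 = 20
  between Quarry and Upland: 18 + 15 − 16 = 17
  between Upland and Corby: 15 + 23 − 8 = 30
  between Corby and Sutton: 23 + 32 − 13 = 42
Cheapest insertion is between Quarry and Upland, adding 17.
New total = 67 + 17 = 84.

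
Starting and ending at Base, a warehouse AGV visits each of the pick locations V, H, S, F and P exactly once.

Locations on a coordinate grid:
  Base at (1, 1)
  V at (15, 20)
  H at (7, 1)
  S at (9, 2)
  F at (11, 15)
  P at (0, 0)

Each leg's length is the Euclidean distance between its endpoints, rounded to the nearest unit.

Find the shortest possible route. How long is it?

With 5 stops there are 5!/2 = 60 distinct round trips (a route and its reverse cost the same).
Base → V → H → S → F → P → Base: 24+21+2+13+19+1 = 80
Base → V → H → S → P → F → Base: 24+21+2+9+19+17 = 92
Base → V → H → F → S → P → Base: 24+21+15+13+9+1 = 83
Base → V → H → F → P → S → Base: 24+21+15+19+9+8 = 96
Base → V → H → P → S → F → Base: 24+21+7+9+13+17 = 91
Base → V → H → P → F → S → Base: 24+21+7+19+13+8 = 92
Base → V → S → H → F → P → Base: 24+19+2+15+19+1 = 80
Base → V → S → H → P → F → Base: 24+19+2+7+19+17 = 88
Base → V → S → F → H → P → Base: 24+19+13+15+7+1 = 79
Base → V → S → F → P → H → Base: 24+19+13+19+7+6 = 88
Base → V → S → P → H → F → Base: 24+19+9+7+15+17 = 91
Base → V → S → P → F → H → Base: 24+19+9+19+15+6 = 92
Base → V → F → H → S → P → Base: 24+6+15+2+9+1 = 57
Base → V → F → H → P → S → Base: 24+6+15+7+9+8 = 69
… (46 more)
Base → F → V → S → H → P → Base: 17+6+19+2+7+1 = 52  ← best
The minimum is 52.
One optimal route: Base → F → V → S → H → P → Base (or its reverse).

52 — the shortest possible round trip.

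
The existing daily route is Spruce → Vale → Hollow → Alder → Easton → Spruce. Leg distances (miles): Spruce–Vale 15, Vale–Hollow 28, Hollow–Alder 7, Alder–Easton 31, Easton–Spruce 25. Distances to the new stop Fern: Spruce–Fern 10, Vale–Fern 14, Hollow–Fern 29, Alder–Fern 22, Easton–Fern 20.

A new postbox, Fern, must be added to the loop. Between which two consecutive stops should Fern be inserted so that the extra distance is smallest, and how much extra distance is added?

Insertion cost between consecutive stops i–j is d(i,Fern) + d(Fern,j) − d(i,j):
  between Spruce and Vale: 10 + 14 − 15 = 9
  between Vale and Hollow: 14 + 29 − 28 = 15
  between Hollow and Alder: 29 + 22 − 7 = 44
  between Alder and Easton: 22 + 20 − 31 = 11
  between Easton and Spruce: 20 + 10 − 25 = 5
Cheapest insertion is between Easton and Spruce, adding 5.
New total = 106 + 5 = 111.

Minimum extra distance: 5 miles, inserting Fern between Easton and Spruce.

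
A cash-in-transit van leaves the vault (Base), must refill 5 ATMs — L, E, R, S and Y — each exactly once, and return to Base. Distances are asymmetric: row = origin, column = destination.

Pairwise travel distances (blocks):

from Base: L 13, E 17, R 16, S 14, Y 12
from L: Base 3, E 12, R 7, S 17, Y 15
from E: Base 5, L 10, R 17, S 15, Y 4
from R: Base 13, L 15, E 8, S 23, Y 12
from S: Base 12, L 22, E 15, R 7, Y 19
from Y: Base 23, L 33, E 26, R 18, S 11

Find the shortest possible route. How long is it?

Base - L - E - R - S - Y - Base: 13+12+17+23+19+23 = 107
Base - L - E - R - Y - S - Base: 13+12+17+12+11+12 = 77
Base - L - E - S - R - Y - Base: 13+12+15+7+12+23 = 82
Base - L - E - S - Y - R - Base: 13+12+15+19+18+13 = 90
Base - L - E - Y - R - S - Base: 13+12+4+18+23+12 = 82
Base - L - E - Y - S - R - Base: 13+12+4+11+7+13 = 60
Base - L - R - E - S - Y - Base: 13+7+8+15+19+23 = 85
Base - L - R - E - Y - S - Base: 13+7+8+4+11+12 = 55
Base - L - R - S - E - Y - Base: 13+7+23+15+4+23 = 85
Base - L - R - S - Y - E - Base: 13+7+23+19+26+5 = 93
Base - L - R - Y - E - S - Base: 13+7+12+26+15+12 = 85
Base - L - R - Y - S - E - Base: 13+7+12+11+15+5 = 63
Base - L - S - E - R - Y - Base: 13+17+15+17+12+23 = 97
Base - L - S - E - Y - R - Base: 13+17+15+4+18+13 = 80
… (106 more)
Base - Y - S - R - E - L - Base: 12+11+7+8+10+3 = 51  ← best
The minimum is 51.
One optimal route: Base → Y → S → R → E → L → Base.

Shortest round trip = 51 blocks.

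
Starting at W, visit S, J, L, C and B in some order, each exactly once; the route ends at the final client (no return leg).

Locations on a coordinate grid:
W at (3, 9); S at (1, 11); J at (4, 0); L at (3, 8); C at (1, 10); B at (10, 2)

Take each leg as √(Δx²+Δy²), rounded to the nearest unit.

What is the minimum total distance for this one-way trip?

There are 5! = 120 possible orderings.
W→S→J→L→C→B: 3+11+8+3+12 = 37
W→S→J→L→B→C: 3+11+8+9+12 = 43
W→S→J→C→L→B: 3+11+10+3+9 = 36
W→S→J→C→B→L: 3+11+10+12+9 = 45
W→S→J→B→L→C: 3+11+6+9+3 = 32
W→S→J→B→C→L: 3+11+6+12+3 = 35
W→S→L→J→C→B: 3+4+8+10+12 = 37
W→S→L→J→B→C: 3+4+8+6+12 = 33
W→S→L→C→J→B: 3+4+3+10+6 = 26
W→S→L→C→B→J: 3+4+3+12+6 = 28
W→S→L→B→J→C: 3+4+9+6+10 = 32
W→S→L→B→C→J: 3+4+9+12+10 = 38
W→S→C→J→L→B: 3+1+10+8+9 = 31
W→S→C→J→B→L: 3+1+10+6+9 = 29
… (106 more)
W→S→C→L→J→B: 3+1+3+8+6 = 21  ← best
The minimum is 21.
One shortest path: W → S → C → L → J → B.

21 — the minimum one-way total.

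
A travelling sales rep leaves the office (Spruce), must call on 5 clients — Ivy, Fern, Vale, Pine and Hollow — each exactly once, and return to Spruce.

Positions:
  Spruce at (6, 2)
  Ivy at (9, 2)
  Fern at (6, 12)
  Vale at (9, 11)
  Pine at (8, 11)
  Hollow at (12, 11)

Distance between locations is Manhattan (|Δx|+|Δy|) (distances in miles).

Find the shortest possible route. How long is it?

There are 60 distinct closed tours to check (reversals are equivalent).
Spruce → Ivy → Fern → Vale → Pine → Hollow → Spruce: 3+13+4+1+4+15 = 40
Spruce → Ivy → Fern → Vale → Hollow → Pine → Spruce: 3+13+4+3+4+11 = 38
Spruce → Ivy → Fern → Pine → Vale → Hollow → Spruce: 3+13+3+1+3+15 = 38
Spruce → Ivy → Fern → Pine → Hollow → Vale → Spruce: 3+13+3+4+3+12 = 38
Spruce → Ivy → Fern → Hollow → Vale → Pine → Spruce: 3+13+7+3+1+11 = 38
Spruce → Ivy → Fern → Hollow → Pine → Vale → Spruce: 3+13+7+4+1+12 = 40
Spruce → Ivy → Vale → Fern → Pine → Hollow → Spruce: 3+9+4+3+4+15 = 38
Spruce → Ivy → Vale → Fern → Hollow → Pine → Spruce: 3+9+4+7+4+11 = 38
Spruce → Ivy → Vale → Pine → Fern → Hollow → Spruce: 3+9+1+3+7+15 = 38
Spruce → Ivy → Vale → Pine → Hollow → Fern → Spruce: 3+9+1+4+7+10 = 34
Spruce → Ivy → Vale → Hollow → Fern → Pine → Spruce: 3+9+3+7+3+11 = 36
Spruce → Ivy → Vale → Hollow → Pine → Fern → Spruce: 3+9+3+4+3+10 = 32
Spruce → Ivy → Pine → Fern → Vale → Hollow → Spruce: 3+10+3+4+3+15 = 38
Spruce → Ivy → Pine → Fern → Hollow → Vale → Spruce: 3+10+3+7+3+12 = 38
… (46 more)
The minimum is 32.
One optimal route: Spruce → Ivy → Vale → Hollow → Pine → Fern → Spruce (or its reverse).

Shortest round trip = 32 miles.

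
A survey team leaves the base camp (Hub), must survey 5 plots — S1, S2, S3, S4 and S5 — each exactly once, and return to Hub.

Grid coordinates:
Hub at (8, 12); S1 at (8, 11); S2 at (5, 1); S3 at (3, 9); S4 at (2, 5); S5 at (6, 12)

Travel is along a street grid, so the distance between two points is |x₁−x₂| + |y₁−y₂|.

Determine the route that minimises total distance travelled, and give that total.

With 5 stops there are 5!/2 = 60 distinct round trips (a route and its reverse cost the same).
Hub → S1 → S2 → S3 → S4 → S5 → Hub: 1+13+10+5+11+2 = 42
Hub → S1 → S2 → S3 → S5 → S4 → Hub: 1+13+10+6+11+13 = 54
Hub → S1 → S2 → S4 → S3 → S5 → Hub: 1+13+7+5+6+2 = 34
Hub → S1 → S2 → S4 → S5 → S3 → Hub: 1+13+7+11+6+8 = 46
Hub → S1 → S2 → S5 → S3 → S4 → Hub: 1+13+12+6+5+13 = 50
Hub → S1 → S2 → S5 → S4 → S3 → Hub: 1+13+12+11+5+8 = 50
Hub → S1 → S3 → S2 → S4 → S5 → Hub: 1+7+10+7+11+2 = 38
Hub → S1 → S3 → S2 → S5 → S4 → Hub: 1+7+10+12+11+13 = 54
Hub → S1 → S3 → S4 → S2 → S5 → Hub: 1+7+5+7+12+2 = 34
Hub → S1 → S3 → S4 → S5 → S2 → Hub: 1+7+5+11+12+14 = 50
Hub → S1 → S3 → S5 → S2 → S4 → Hub: 1+7+6+12+7+13 = 46
Hub → S1 → S3 → S5 → S4 → S2 → Hub: 1+7+6+11+7+14 = 46
Hub → S1 → S4 → S2 → S3 → S5 → Hub: 1+12+7+10+6+2 = 38
Hub → S1 → S4 → S2 → S5 → S3 → Hub: 1+12+7+12+6+8 = 46
… (46 more)
The minimum is 34.
One optimal route: Hub → S1 → S2 → S4 → S3 → S5 → Hub (or its reverse).

Minimum total distance: 34.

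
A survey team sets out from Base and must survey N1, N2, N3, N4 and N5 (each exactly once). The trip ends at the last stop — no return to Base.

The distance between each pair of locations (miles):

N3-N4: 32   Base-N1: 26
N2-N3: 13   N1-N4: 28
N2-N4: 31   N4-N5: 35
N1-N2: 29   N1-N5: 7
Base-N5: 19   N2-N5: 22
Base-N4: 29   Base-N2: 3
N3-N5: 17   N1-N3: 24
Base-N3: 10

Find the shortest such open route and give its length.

68 miles — the minimum one-way total.

There are 5! = 120 possible orderings.
Base → N1 → N2 → N3 → N4 → N5: 26+29+13+32+35 = 135
Base → N1 → N2 → N3 → N5 → N4: 26+29+13+17+35 = 120
Base → N1 → N2 → N4 → N3 → N5: 26+29+31+32+17 = 135
Base → N1 → N2 → N4 → N5 → N3: 26+29+31+35+17 = 138
Base → N1 → N2 → N5 → N3 → N4: 26+29+22+17+32 = 126
Base → N1 → N2 → N5 → N4 → N3: 26+29+22+35+32 = 144
Base → N1 → N3 → N2 → N4 → N5: 26+24+13+31+35 = 129
Base → N1 → N3 → N2 → N5 → N4: 26+24+13+22+35 = 120
Base → N1 → N3 → N4 → N2 → N5: 26+24+32+31+22 = 135
Base → N1 → N3 → N4 → N5 → N2: 26+24+32+35+22 = 139
Base → N1 → N3 → N5 → N2 → N4: 26+24+17+22+31 = 120
Base → N1 → N3 → N5 → N4 → N2: 26+24+17+35+31 = 133
Base → N1 → N4 → N2 → N3 → N5: 26+28+31+13+17 = 115
Base → N1 → N4 → N2 → N5 → N3: 26+28+31+22+17 = 124
… (106 more)
Base → N2 → N3 → N5 → N1 → N4: 3+13+17+7+28 = 68  ← best
The minimum is 68.
One shortest path: Base → N2 → N3 → N5 → N1 → N4.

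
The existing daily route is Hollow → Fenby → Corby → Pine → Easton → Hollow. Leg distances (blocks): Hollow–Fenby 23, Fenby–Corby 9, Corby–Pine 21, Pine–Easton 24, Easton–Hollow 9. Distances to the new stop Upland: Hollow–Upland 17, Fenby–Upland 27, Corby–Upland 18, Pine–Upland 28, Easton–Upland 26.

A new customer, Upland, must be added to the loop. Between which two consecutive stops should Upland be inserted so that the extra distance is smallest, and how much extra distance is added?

Insertion cost between consecutive stops i–j is d(i,Upland) + d(Upland,j) − d(i,j):
  between Hollow and Fenby: 17 + 27 − 23 = 21
  between Fenby and Corby: 27 + 18 − 9 = 36
  between Corby and Pine: 18 + 28 − 21 = 25
  between Pine and Easton: 28 + 26 − 24 = 30
  between Easton and Hollow: 26 + 17 − 9 = 34
Cheapest insertion is between Hollow and Fenby, adding 21.
New total = 86 + 21 = 107.

Adding 21 blocks by placing Upland on the Hollow–Fenby leg.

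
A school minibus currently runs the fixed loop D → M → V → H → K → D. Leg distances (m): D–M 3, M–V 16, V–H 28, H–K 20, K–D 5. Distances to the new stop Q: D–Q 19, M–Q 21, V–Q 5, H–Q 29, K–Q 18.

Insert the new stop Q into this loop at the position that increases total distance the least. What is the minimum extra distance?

+6 m — insert Q between V and H.

Insertion cost between consecutive stops i–j is d(i,Q) + d(Q,j) − d(i,j):
  between D and M: 19 + 21 − 3 = 37
  between M and V: 21 + 5 − 16 = 10
  between V and H: 5 + 29 − 28 = 6
  between H and K: 29 + 18 − 20 = 27
  between K and D: 18 + 19 − 5 = 32
Cheapest insertion is between V and H, adding 6.
New total = 72 + 6 = 78.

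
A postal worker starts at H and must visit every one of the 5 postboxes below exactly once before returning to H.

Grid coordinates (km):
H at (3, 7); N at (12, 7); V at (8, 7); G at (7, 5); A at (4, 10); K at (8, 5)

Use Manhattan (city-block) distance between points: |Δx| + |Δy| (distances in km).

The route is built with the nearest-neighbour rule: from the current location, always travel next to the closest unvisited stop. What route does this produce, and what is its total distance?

H → [A:4 / V:5 / G:6 / K:7 / N:9] → A (4)
A → [V:7 / G:8 / K:9 / N:11] → V (7)
V → [K:2 / G:3 / N:4] → K (2)
K → [G:1 / N:6] → G (1)
G → [N:7] → N (7)
Return N→H: 9.
Total = 4 + 7 + 2 + 1 + 7 + 9 = 30.

Nearest-neighbour total = 30 km; route H → A → V → K → G → N → H.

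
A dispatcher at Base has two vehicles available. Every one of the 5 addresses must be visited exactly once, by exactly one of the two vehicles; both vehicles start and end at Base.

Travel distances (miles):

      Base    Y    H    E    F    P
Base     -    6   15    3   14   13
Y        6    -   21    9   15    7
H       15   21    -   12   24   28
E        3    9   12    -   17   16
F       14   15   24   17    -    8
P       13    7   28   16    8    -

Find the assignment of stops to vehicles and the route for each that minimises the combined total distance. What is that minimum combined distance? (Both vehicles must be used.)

Try each way of splitting the stops between the two vehicles (each non-empty) and, for each split, find the best tour for each vehicle:
  {Y} + {H, E, F, P}: 12 + 60 = 72
  {H} + {Y, E, F, P}: 30 + 41 = 71
  {Y, H} + {E, F, P}: 42 + 41 = 83
  {E} + {Y, H, F, P}: 6 + 60 = 66
  {Y, E} + {H, F, P}: 18 + 60 = 78
  {H, E} + {Y, F, P}: 30 + 35 = 65
  … (15 splits in total)
Best: vehicle 1 Base → H → E → Base = 30; vehicle 2 Base → Y → P → F → Base = 35; combined 65.

Minimum combined distance: 65 miles.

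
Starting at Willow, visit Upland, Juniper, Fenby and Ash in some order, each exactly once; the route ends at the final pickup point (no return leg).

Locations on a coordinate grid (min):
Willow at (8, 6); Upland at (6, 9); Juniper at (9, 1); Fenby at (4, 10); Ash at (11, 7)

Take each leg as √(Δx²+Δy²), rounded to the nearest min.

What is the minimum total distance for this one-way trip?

There are 4! = 24 possible orderings.
Willow → Upland → Juniper → Fenby → Ash: 4+9+10+8 = 31
Willow → Upland → Juniper → Ash → Fenby: 4+9+6+8 = 27
Willow → Upland → Fenby → Juniper → Ash: 4+2+10+6 = 22
Willow → Upland → Fenby → Ash → Juniper: 4+2+8+6 = 20
Willow → Upland → Ash → Juniper → Fenby: 4+5+6+10 = 25
Willow → Upland → Ash → Fenby → Juniper: 4+5+8+10 = 27
Willow → Juniper → Upland → Fenby → Ash: 5+9+2+8 = 24
Willow → Juniper → Upland → Ash → Fenby: 5+9+5+8 = 27
Willow → Juniper → Fenby → Upland → Ash: 5+10+2+5 = 22
Willow → Juniper → Fenby → Ash → Upland: 5+10+8+5 = 28
Willow → Juniper → Ash → Upland → Fenby: 5+6+5+2 = 18
Willow → Juniper → Ash → Fenby → Upland: 5+6+8+2 = 21
Willow → Fenby → Upland → Juniper → Ash: 6+2+9+6 = 23
Willow → Fenby → Upland → Ash → Juniper: 6+2+5+6 = 19
… (10 more)
The minimum is 18.
One shortest path: Willow → Juniper → Ash → Upland → Fenby.

Shortest open route: 18 min.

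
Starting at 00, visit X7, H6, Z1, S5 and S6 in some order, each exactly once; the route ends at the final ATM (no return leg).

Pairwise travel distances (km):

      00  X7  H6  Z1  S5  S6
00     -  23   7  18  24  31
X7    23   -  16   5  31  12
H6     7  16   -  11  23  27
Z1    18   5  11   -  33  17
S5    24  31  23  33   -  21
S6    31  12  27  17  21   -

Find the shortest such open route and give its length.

Minimum one-way distance = 56 km.

There are 5! = 120 possible orderings.
00→X7→H6→Z1→S5→S6: 23+16+11+33+21 = 104
00→X7→H6→Z1→S6→S5: 23+16+11+17+21 = 88
00→X7→H6→S5→Z1→S6: 23+16+23+33+17 = 112
00→X7→H6→S5→S6→Z1: 23+16+23+21+17 = 100
00→X7→H6→S6→Z1→S5: 23+16+27+17+33 = 116
00→X7→H6→S6→S5→Z1: 23+16+27+21+33 = 120
00→X7→Z1→H6→S5→S6: 23+5+11+23+21 = 83
00→X7→Z1→H6→S6→S5: 23+5+11+27+21 = 87
00→X7→Z1→S5→H6→S6: 23+5+33+23+27 = 111
00→X7→Z1→S5→S6→H6: 23+5+33+21+27 = 109
00→X7→Z1→S6→H6→S5: 23+5+17+27+23 = 95
00→X7→Z1→S6→S5→H6: 23+5+17+21+23 = 89
00→X7→S5→H6→Z1→S6: 23+31+23+11+17 = 105
00→X7→S5→H6→S6→Z1: 23+31+23+27+17 = 121
… (106 more)
00→H6→Z1→X7→S6→S5: 7+11+5+12+21 = 56  ← best
The minimum is 56.
One shortest path: 00 → H6 → Z1 → X7 → S6 → S5.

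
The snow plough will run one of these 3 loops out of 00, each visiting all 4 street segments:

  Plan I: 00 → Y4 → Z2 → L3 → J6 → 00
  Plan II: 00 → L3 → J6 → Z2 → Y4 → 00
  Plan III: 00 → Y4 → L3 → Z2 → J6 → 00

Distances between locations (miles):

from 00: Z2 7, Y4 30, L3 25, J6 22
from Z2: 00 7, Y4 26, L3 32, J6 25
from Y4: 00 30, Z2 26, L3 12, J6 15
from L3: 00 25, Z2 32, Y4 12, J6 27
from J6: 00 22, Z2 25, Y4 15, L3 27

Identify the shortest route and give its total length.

Shortest is Plan III, total 121 miles.

Plan I: 30 + 26 + 32 + 27 + 22 = 137
Plan II: 25 + 27 + 25 + 26 + 30 = 133
Plan III: 30 + 12 + 32 + 25 + 22 = 121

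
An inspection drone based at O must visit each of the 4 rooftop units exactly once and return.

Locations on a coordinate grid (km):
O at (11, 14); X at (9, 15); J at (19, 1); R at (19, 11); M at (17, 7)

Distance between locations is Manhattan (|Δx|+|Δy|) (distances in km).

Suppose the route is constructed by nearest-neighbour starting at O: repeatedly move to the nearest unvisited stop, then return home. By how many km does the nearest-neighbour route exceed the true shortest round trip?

O: X=3, R=11, M=13, J=21 ⇒ X
X: R=14, M=16, J=24 ⇒ R
R: M=6, J=10 ⇒ M
M: J=8 ⇒ J
NN route O → X → R → M → J → O costs 52.
Optimal: O → X → R → J → M → O costs 48 (by enumerating all 12 distinct tours).
Excess = 52 − 48 = 4.

The nearest-neighbour route is 4 km longer than optimal.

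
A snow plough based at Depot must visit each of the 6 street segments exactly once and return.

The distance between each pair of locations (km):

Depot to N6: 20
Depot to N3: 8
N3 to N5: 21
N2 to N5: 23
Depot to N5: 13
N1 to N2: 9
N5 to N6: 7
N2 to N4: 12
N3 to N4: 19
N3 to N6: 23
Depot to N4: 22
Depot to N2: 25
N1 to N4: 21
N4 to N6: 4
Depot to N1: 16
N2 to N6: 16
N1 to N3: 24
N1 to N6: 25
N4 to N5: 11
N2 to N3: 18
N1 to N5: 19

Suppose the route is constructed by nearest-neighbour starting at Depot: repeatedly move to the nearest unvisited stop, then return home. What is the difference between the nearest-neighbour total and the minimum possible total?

Depot: N3=8, N5=13, N1=16, N6=20, N4=22, N2=25 ⇒ N3
N3: N2=18, N4=19, N5=21, N6=23, N1=24 ⇒ N2
N2: N1=9, N4=12, N6=16, N5=23 ⇒ N1
N1: N5=19, N4=21, N6=25 ⇒ N5
N5: N6=7, N4=11 ⇒ N6
N6: N4=4 ⇒ N4
NN route Depot → N3 → N2 → N1 → N5 → N6 → N4 → Depot costs 87.
Optimal: Depot → N1 → N2 → N4 → N6 → N5 → N3 → Depot costs 77 (by enumerating all 360 distinct tours).
Excess = 87 − 77 = 10.

10 km longer than the optimal tour.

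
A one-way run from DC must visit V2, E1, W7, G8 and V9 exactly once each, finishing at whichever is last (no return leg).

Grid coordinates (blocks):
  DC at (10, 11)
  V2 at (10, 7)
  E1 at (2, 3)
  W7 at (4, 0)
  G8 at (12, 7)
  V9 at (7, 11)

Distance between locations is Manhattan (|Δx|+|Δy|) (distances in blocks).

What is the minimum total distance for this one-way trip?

Shortest open route: 31 blocks.

There are 5! = 120 possible orderings.
DC - V2 - E1 - W7 - G8 - V9: 4+12+5+15+9 = 45
DC - V2 - E1 - W7 - V9 - G8: 4+12+5+14+9 = 44
DC - V2 - E1 - G8 - W7 - V9: 4+12+14+15+14 = 59
DC - V2 - E1 - G8 - V9 - W7: 4+12+14+9+14 = 53
DC - V2 - E1 - V9 - W7 - G8: 4+12+13+14+15 = 58
DC - V2 - E1 - V9 - G8 - W7: 4+12+13+9+15 = 53
DC - V2 - W7 - E1 - G8 - V9: 4+13+5+14+9 = 45
DC - V2 - W7 - E1 - V9 - G8: 4+13+5+13+9 = 44
DC - V2 - W7 - G8 - E1 - V9: 4+13+15+14+13 = 59
DC - V2 - W7 - G8 - V9 - E1: 4+13+15+9+13 = 54
DC - V2 - W7 - V9 - E1 - G8: 4+13+14+13+14 = 58
DC - V2 - W7 - V9 - G8 - E1: 4+13+14+9+14 = 54
DC - V2 - G8 - E1 - W7 - V9: 4+2+14+5+14 = 39
DC - V2 - G8 - E1 - V9 - W7: 4+2+14+13+14 = 47
… (106 more)
DC - V9 - V2 - G8 - E1 - W7: 3+7+2+14+5 = 31  ← best
The minimum is 31.
One shortest path: DC → V9 → V2 → G8 → E1 → W7.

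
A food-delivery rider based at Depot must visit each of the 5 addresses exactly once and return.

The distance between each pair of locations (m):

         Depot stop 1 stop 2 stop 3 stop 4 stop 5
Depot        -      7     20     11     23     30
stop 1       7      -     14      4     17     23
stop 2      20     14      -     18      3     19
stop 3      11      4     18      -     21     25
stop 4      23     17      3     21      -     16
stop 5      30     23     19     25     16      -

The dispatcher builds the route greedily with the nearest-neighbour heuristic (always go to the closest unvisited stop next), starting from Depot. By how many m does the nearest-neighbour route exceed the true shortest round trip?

Excess over optimum: 3 m.

From Depot: stop 1=7, stop 3=11, stop 2=20, stop 4=23, stop 5=30 → choose stop 1 (7).
From stop 1: stop 3=4, stop 2=14, stop 4=17, stop 5=23 → choose stop 3 (4).
From stop 3: stop 2=18, stop 4=21, stop 5=25 → choose stop 2 (18).
From stop 2: stop 4=3, stop 5=19 → choose stop 4 (3).
From stop 4: stop 5=16 → choose stop 5 (16).
NN route Depot → stop 1 → stop 3 → stop 2 → stop 4 → stop 5 → Depot costs 78.
Optimal: Depot → stop 1 → stop 3 → stop 5 → stop 4 → stop 2 → Depot costs 75 (by enumerating all 60 distinct tours).
Excess = 78 − 75 = 3.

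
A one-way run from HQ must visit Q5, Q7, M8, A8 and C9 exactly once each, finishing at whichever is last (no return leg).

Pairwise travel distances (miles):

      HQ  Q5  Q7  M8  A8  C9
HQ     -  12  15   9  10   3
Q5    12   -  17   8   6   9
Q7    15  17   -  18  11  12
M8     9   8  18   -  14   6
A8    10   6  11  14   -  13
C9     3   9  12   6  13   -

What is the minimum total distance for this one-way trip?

There are 5! = 120 possible orderings.
HQ→Q5→Q7→M8→A8→C9: 12+17+18+14+13 = 74
HQ→Q5→Q7→M8→C9→A8: 12+17+18+6+13 = 66
HQ→Q5→Q7→A8→M8→C9: 12+17+11+14+6 = 60
HQ→Q5→Q7→A8→C9→M8: 12+17+11+13+6 = 59
HQ→Q5→Q7→C9→M8→A8: 12+17+12+6+14 = 61
HQ→Q5→Q7→C9→A8→M8: 12+17+12+13+14 = 68
HQ→Q5→M8→Q7→A8→C9: 12+8+18+11+13 = 62
HQ→Q5→M8→Q7→C9→A8: 12+8+18+12+13 = 63
HQ→Q5→M8→A8→Q7→C9: 12+8+14+11+12 = 57
HQ→Q5→M8→A8→C9→Q7: 12+8+14+13+12 = 59
HQ→Q5→M8→C9→Q7→A8: 12+8+6+12+11 = 49
HQ→Q5→M8→C9→A8→Q7: 12+8+6+13+11 = 50
HQ→Q5→A8→Q7→M8→C9: 12+6+11+18+6 = 53
HQ→Q5→A8→Q7→C9→M8: 12+6+11+12+6 = 47
… (106 more)
HQ→C9→M8→Q5→A8→Q7: 3+6+8+6+11 = 34  ← best
The minimum is 34.
One shortest path: HQ → C9 → M8 → Q5 → A8 → Q7.

34 miles — the minimum one-way total.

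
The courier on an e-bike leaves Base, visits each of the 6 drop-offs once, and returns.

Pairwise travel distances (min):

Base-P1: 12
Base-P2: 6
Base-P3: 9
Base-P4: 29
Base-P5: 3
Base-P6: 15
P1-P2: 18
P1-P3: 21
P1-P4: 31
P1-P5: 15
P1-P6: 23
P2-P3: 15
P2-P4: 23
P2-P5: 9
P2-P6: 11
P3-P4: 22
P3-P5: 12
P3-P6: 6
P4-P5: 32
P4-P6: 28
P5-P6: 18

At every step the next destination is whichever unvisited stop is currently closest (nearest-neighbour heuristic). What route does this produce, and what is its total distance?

Base → [P5:3 / P2:6 / P3:9 / P1:12 / P6:15 / P4:29] → P5 (3)
P5 → [P2:9 / P3:12 / P1:15 / P6:18 / P4:32] → P2 (9)
P2 → [P6:11 / P3:15 / P1:18 / P4:23] → P6 (11)
P6 → [P3:6 / P1:23 / P4:28] → P3 (6)
P3 → [P1:21 / P4:22] → P1 (21)
P1 → [P4:31] → P4 (31)
Return P4→Base: 29.
Total = 3 + 9 + 11 + 6 + 21 + 31 + 29 = 110.

Nearest-neighbour total = 110 min; route Base → P5 → P2 → P6 → P3 → P1 → P4 → Base.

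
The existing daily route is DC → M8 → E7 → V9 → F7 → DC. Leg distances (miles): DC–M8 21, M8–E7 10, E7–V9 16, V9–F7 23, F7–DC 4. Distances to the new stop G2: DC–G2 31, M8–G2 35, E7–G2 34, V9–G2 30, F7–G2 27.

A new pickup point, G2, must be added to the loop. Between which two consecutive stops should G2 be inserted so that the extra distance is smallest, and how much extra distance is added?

Adding 34 miles by placing G2 on the V9–F7 leg.

Insertion cost between consecutive stops i–j is d(i,G2) + d(G2,j) − d(i,j):
  between DC and M8: 31 + 35 − 21 = 45
  between M8 and E7: 35 + 34 − 10 = 59
  between E7 and V9: 34 + 30 − 16 = 48
  between V9 and F7: 30 + 27 − 23 = 34
  between F7 and DC: 27 + 31 − 4 = 54
Cheapest insertion is between V9 and F7, adding 34.
New total = 74 + 34 = 108.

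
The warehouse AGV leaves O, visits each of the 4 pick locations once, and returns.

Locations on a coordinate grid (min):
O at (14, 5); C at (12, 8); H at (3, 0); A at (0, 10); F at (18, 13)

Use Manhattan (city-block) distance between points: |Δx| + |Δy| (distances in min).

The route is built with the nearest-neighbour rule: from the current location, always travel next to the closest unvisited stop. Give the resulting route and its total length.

At O the remaining stops are C 5, F 12, H 16, A 19; go to C.
At C the remaining stops are F 11, A 14, H 17; go to F.
At F the remaining stops are A 21, H 28; go to A.
At A the remaining stops are H 13; go to H.
Return H→O: 16.
Total = 5 + 11 + 21 + 13 + 16 = 66.

Nearest-neighbour total = 66 min; route O → C → F → A → H → O.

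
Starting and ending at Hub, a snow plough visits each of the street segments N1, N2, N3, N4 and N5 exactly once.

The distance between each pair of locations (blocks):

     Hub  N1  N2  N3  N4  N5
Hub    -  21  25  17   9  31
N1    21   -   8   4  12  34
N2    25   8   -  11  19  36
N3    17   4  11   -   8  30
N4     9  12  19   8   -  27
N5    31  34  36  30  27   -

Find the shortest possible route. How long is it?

96 blocks — the shortest possible round trip.

There are 60 distinct closed tours to check (reversals are equivalent).
Hub→N1→N2→N3→N4→N5→Hub: 21+8+11+8+27+31 = 106
Hub→N1→N2→N3→N5→N4→Hub: 21+8+11+30+27+9 = 106
Hub→N1→N2→N4→N3→N5→Hub: 21+8+19+8+30+31 = 117
Hub→N1→N2→N4→N5→N3→Hub: 21+8+19+27+30+17 = 122
Hub→N1→N2→N5→N3→N4→Hub: 21+8+36+30+8+9 = 112
Hub→N1→N2→N5→N4→N3→Hub: 21+8+36+27+8+17 = 117
Hub→N1→N3→N2→N4→N5→Hub: 21+4+11+19+27+31 = 113
Hub→N1→N3→N2→N5→N4→Hub: 21+4+11+36+27+9 = 108
Hub→N1→N3→N4→N2→N5→Hub: 21+4+8+19+36+31 = 119
Hub→N1→N3→N4→N5→N2→Hub: 21+4+8+27+36+25 = 121
Hub→N1→N3→N5→N2→N4→Hub: 21+4+30+36+19+9 = 119
Hub→N1→N3→N5→N4→N2→Hub: 21+4+30+27+19+25 = 126
Hub→N1→N4→N2→N3→N5→Hub: 21+12+19+11+30+31 = 124
Hub→N1→N4→N2→N5→N3→Hub: 21+12+19+36+30+17 = 135
… (46 more)
Hub→N4→N3→N1→N2→N5→Hub: 9+8+4+8+36+31 = 96  ← best
The minimum is 96.
One optimal route: Hub → N4 → N3 → N1 → N2 → N5 → Hub (or its reverse).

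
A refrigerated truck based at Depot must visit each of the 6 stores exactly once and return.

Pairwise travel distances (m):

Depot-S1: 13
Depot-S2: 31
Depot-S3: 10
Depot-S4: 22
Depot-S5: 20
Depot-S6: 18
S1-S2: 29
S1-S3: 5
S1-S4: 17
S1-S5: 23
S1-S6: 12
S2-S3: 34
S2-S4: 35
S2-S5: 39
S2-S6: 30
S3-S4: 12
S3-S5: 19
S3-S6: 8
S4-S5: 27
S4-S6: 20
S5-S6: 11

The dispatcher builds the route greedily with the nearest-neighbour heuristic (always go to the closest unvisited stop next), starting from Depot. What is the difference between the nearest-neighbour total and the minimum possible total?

Depot: S3=10, S1=13, S6=18, S5=20, S4=22, S2=31 ⇒ S3
S3: S1=5, S6=8, S4=12, S5=19, S2=34 ⇒ S1
S1: S6=12, S4=17, S5=23, S2=29 ⇒ S6
S6: S5=11, S4=20, S2=30 ⇒ S5
S5: S4=27, S2=39 ⇒ S4
S4: S2=35 ⇒ S2
NN route Depot → S3 → S1 → S6 → S5 → S4 → S2 → Depot costs 131.
Optimal: Depot → S1 → S3 → S4 → S2 → S6 → S5 → Depot costs 126 (by enumerating all 360 distinct tours).
Excess = 131 − 126 = 5.

The nearest-neighbour route is 5 m longer than optimal.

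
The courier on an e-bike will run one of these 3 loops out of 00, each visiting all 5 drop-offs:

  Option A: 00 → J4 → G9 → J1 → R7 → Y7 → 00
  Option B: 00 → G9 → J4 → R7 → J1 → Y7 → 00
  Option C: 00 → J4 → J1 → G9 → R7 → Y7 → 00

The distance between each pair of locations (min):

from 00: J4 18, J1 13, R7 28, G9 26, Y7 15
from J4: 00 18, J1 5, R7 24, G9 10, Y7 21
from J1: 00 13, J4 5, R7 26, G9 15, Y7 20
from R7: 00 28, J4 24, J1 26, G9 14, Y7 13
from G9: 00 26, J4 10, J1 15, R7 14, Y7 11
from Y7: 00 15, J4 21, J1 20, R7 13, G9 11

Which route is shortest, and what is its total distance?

Option A: 18 + 10 + 15 + 26 + 13 + 15 = 97
Option B: 26 + 10 + 24 + 26 + 20 + 15 = 121
Option C: 18 + 5 + 15 + 14 + 13 + 15 = 80

Shortest is Option C, total 80 min.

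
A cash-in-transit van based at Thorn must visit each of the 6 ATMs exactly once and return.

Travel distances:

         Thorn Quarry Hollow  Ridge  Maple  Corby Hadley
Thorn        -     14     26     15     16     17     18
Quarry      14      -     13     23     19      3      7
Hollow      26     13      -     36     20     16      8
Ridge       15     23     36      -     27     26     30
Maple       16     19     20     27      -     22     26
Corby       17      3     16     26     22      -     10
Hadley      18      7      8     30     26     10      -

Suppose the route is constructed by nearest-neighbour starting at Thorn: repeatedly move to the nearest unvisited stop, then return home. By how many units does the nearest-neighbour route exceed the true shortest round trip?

Excess over optimum: 2.

From Thorn: Quarry=14, Ridge=15, Maple=16, Corby=17, Hadley=18, Hollow=26 → choose Quarry (14).
From Quarry: Corby=3, Hadley=7, Hollow=13, Maple=19, Ridge=23 → choose Corby (3).
From Corby: Hadley=10, Hollow=16, Maple=22, Ridge=26 → choose Hadley (10).
From Hadley: Hollow=8, Maple=26, Ridge=30 → choose Hollow (8).
From Hollow: Maple=20, Ridge=36 → choose Maple (20).
From Maple: Ridge=27 → choose Ridge (27).
NN route Thorn → Quarry → Corby → Hadley → Hollow → Maple → Ridge → Thorn costs 97.
Optimal: Thorn → Ridge → Quarry → Corby → Hadley → Hollow → Maple → Thorn costs 95 (by enumerating all 360 distinct tours).
Excess = 97 − 95 = 2.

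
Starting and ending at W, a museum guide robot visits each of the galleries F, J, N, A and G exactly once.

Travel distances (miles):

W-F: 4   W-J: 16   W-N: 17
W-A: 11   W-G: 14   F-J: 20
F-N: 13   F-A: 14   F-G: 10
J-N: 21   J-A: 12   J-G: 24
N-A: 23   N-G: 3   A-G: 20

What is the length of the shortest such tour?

There are 60 distinct closed tours to check (reversals are equivalent).
W-F-J-N-A-G-W: 4+20+21+23+20+14 = 102
W-F-J-N-G-A-W: 4+20+21+3+20+11 = 79
W-F-J-A-N-G-W: 4+20+12+23+3+14 = 76
W-F-J-A-G-N-W: 4+20+12+20+3+17 = 76
W-F-J-G-N-A-W: 4+20+24+3+23+11 = 85
W-F-J-G-A-N-W: 4+20+24+20+23+17 = 108
W-F-N-J-A-G-W: 4+13+21+12+20+14 = 84
W-F-N-J-G-A-W: 4+13+21+24+20+11 = 93
W-F-N-A-J-G-W: 4+13+23+12+24+14 = 90
W-F-N-A-G-J-W: 4+13+23+20+24+16 = 100
W-F-N-G-J-A-W: 4+13+3+24+12+11 = 67
W-F-N-G-A-J-W: 4+13+3+20+12+16 = 68
W-F-A-J-N-G-W: 4+14+12+21+3+14 = 68
W-F-A-J-G-N-W: 4+14+12+24+3+17 = 74
… (46 more)
W-F-G-N-J-A-W: 4+10+3+21+12+11 = 61  ← best
The minimum is 61.
One optimal route: W → F → G → N → J → A → W (or its reverse).

Shortest round trip = 61 miles.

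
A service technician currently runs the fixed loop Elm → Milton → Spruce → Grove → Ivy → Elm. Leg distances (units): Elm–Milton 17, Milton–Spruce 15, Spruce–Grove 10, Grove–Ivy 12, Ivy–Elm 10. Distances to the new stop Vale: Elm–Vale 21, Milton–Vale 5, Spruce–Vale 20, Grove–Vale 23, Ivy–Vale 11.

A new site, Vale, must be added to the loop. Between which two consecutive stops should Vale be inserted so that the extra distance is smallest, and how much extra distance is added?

Insertion cost between consecutive stops i–j is d(i,Vale) + d(Vale,j) − d(i,j):
  between Elm and Milton: 21 + 5 − 17 = 9
  between Milton and Spruce: 5 + 20 − 15 = 10
  between Spruce and Grove: 20 + 23 − 10 = 33
  between Grove and Ivy: 23 + 11 − 12 = 22
  between Ivy and Elm: 11 + 21 − 10 = 22
Cheapest insertion is between Elm and Milton, adding 9.
New total = 64 + 9 = 73.

+9 — insert Vale between Elm and Milton.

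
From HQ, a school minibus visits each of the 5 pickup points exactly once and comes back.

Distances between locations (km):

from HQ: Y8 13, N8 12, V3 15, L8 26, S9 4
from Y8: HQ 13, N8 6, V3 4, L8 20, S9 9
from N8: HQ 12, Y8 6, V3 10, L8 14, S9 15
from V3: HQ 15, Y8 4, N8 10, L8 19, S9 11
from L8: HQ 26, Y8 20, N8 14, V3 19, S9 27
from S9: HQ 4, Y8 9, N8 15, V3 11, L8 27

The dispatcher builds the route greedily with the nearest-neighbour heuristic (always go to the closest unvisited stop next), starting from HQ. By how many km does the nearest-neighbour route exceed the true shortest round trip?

The nearest-neighbour route is 5 km longer than optimal.

From HQ: S9=4, N8=12, Y8=13, V3=15, L8=26 → choose S9 (4).
From S9: Y8=9, V3=11, N8=15, L8=27 → choose Y8 (9).
From Y8: V3=4, N8=6, L8=20 → choose V3 (4).
From V3: N8=10, L8=19 → choose N8 (10).
From N8: L8=14 → choose L8 (14).
NN route HQ → S9 → Y8 → V3 → N8 → L8 → HQ costs 67.
Optimal: HQ → N8 → L8 → V3 → Y8 → S9 → HQ costs 62 (by enumerating all 60 distinct tours).
Excess = 67 − 62 = 5.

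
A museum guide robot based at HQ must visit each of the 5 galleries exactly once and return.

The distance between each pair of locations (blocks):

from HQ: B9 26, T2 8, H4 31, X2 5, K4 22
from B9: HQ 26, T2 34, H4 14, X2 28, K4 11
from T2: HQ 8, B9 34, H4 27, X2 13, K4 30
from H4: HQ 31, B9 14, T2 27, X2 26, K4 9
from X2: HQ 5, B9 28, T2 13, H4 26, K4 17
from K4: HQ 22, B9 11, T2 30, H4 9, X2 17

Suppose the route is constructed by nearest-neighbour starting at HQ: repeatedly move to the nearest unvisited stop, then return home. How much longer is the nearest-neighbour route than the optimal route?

Excess over optimum: 9 blocks.

From HQ: X2=5, T2=8, K4=22, B9=26, H4=31 → choose X2 (5).
From X2: T2=13, K4=17, H4=26, B9=28 → choose T2 (13).
From T2: H4=27, K4=30, B9=34 → choose H4 (27).
From H4: K4=9, B9=14 → choose K4 (9).
From K4: B9=11 → choose B9 (11).
NN route HQ → X2 → T2 → H4 → K4 → B9 → HQ costs 91.
Optimal: HQ → T2 → H4 → B9 → K4 → X2 → HQ costs 82 (by enumerating all 60 distinct tours).
Excess = 91 − 82 = 9.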